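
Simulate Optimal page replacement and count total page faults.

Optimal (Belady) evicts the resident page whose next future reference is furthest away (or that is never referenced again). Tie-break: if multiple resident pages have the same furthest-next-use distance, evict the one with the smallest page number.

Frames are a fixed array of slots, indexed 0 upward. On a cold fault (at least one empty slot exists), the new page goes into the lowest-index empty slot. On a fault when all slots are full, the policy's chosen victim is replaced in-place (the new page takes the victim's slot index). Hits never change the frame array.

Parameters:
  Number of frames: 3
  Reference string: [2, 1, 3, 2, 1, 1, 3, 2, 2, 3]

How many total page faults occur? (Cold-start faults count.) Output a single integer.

Answer: 3

Derivation:
Step 0: ref 2 → FAULT, frames=[2,-,-]
Step 1: ref 1 → FAULT, frames=[2,1,-]
Step 2: ref 3 → FAULT, frames=[2,1,3]
Step 3: ref 2 → HIT, frames=[2,1,3]
Step 4: ref 1 → HIT, frames=[2,1,3]
Step 5: ref 1 → HIT, frames=[2,1,3]
Step 6: ref 3 → HIT, frames=[2,1,3]
Step 7: ref 2 → HIT, frames=[2,1,3]
Step 8: ref 2 → HIT, frames=[2,1,3]
Step 9: ref 3 → HIT, frames=[2,1,3]
Total faults: 3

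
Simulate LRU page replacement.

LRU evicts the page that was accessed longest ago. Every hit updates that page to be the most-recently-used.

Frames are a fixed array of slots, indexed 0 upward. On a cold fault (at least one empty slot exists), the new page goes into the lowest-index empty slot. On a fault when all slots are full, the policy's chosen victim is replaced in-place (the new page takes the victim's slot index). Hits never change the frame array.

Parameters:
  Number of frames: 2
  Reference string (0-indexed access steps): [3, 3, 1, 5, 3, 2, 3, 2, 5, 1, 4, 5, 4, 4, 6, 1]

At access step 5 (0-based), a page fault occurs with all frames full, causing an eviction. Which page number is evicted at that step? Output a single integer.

Answer: 5

Derivation:
Step 0: ref 3 -> FAULT, frames=[3,-]
Step 1: ref 3 -> HIT, frames=[3,-]
Step 2: ref 1 -> FAULT, frames=[3,1]
Step 3: ref 5 -> FAULT, evict 3, frames=[5,1]
Step 4: ref 3 -> FAULT, evict 1, frames=[5,3]
Step 5: ref 2 -> FAULT, evict 5, frames=[2,3]
At step 5: evicted page 5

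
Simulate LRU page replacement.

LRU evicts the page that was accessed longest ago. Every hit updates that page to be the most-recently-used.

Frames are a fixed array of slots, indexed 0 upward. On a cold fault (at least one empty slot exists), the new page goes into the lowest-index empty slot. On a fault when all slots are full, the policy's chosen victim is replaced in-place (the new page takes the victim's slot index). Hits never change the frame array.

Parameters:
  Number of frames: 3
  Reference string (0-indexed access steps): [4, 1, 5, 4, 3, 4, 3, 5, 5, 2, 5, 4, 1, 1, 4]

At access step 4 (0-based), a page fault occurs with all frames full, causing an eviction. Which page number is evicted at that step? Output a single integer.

Answer: 1

Derivation:
Step 0: ref 4 -> FAULT, frames=[4,-,-]
Step 1: ref 1 -> FAULT, frames=[4,1,-]
Step 2: ref 5 -> FAULT, frames=[4,1,5]
Step 3: ref 4 -> HIT, frames=[4,1,5]
Step 4: ref 3 -> FAULT, evict 1, frames=[4,3,5]
At step 4: evicted page 1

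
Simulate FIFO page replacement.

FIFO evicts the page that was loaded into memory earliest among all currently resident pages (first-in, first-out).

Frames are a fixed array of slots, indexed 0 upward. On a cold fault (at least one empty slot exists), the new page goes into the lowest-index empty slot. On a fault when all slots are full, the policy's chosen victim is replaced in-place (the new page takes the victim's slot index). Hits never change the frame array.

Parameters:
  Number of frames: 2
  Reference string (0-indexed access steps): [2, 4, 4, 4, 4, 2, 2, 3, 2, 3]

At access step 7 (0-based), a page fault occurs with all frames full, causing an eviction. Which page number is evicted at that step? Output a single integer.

Step 0: ref 2 -> FAULT, frames=[2,-]
Step 1: ref 4 -> FAULT, frames=[2,4]
Step 2: ref 4 -> HIT, frames=[2,4]
Step 3: ref 4 -> HIT, frames=[2,4]
Step 4: ref 4 -> HIT, frames=[2,4]
Step 5: ref 2 -> HIT, frames=[2,4]
Step 6: ref 2 -> HIT, frames=[2,4]
Step 7: ref 3 -> FAULT, evict 2, frames=[3,4]
At step 7: evicted page 2

Answer: 2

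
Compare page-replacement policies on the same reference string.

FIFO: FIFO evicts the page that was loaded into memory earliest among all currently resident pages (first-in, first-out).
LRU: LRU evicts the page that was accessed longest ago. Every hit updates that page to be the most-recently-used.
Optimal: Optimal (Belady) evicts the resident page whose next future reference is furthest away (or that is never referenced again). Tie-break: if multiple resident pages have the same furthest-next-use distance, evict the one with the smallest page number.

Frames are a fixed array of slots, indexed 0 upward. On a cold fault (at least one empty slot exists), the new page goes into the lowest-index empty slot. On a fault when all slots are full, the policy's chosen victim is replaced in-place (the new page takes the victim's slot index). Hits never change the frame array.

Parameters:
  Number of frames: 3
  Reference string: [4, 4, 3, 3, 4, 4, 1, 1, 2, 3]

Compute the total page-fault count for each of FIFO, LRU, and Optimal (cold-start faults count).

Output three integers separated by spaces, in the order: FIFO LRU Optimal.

--- FIFO ---
  step 0: ref 4 -> FAULT, frames=[4,-,-] (faults so far: 1)
  step 1: ref 4 -> HIT, frames=[4,-,-] (faults so far: 1)
  step 2: ref 3 -> FAULT, frames=[4,3,-] (faults so far: 2)
  step 3: ref 3 -> HIT, frames=[4,3,-] (faults so far: 2)
  step 4: ref 4 -> HIT, frames=[4,3,-] (faults so far: 2)
  step 5: ref 4 -> HIT, frames=[4,3,-] (faults so far: 2)
  step 6: ref 1 -> FAULT, frames=[4,3,1] (faults so far: 3)
  step 7: ref 1 -> HIT, frames=[4,3,1] (faults so far: 3)
  step 8: ref 2 -> FAULT, evict 4, frames=[2,3,1] (faults so far: 4)
  step 9: ref 3 -> HIT, frames=[2,3,1] (faults so far: 4)
  FIFO total faults: 4
--- LRU ---
  step 0: ref 4 -> FAULT, frames=[4,-,-] (faults so far: 1)
  step 1: ref 4 -> HIT, frames=[4,-,-] (faults so far: 1)
  step 2: ref 3 -> FAULT, frames=[4,3,-] (faults so far: 2)
  step 3: ref 3 -> HIT, frames=[4,3,-] (faults so far: 2)
  step 4: ref 4 -> HIT, frames=[4,3,-] (faults so far: 2)
  step 5: ref 4 -> HIT, frames=[4,3,-] (faults so far: 2)
  step 6: ref 1 -> FAULT, frames=[4,3,1] (faults so far: 3)
  step 7: ref 1 -> HIT, frames=[4,3,1] (faults so far: 3)
  step 8: ref 2 -> FAULT, evict 3, frames=[4,2,1] (faults so far: 4)
  step 9: ref 3 -> FAULT, evict 4, frames=[3,2,1] (faults so far: 5)
  LRU total faults: 5
--- Optimal ---
  step 0: ref 4 -> FAULT, frames=[4,-,-] (faults so far: 1)
  step 1: ref 4 -> HIT, frames=[4,-,-] (faults so far: 1)
  step 2: ref 3 -> FAULT, frames=[4,3,-] (faults so far: 2)
  step 3: ref 3 -> HIT, frames=[4,3,-] (faults so far: 2)
  step 4: ref 4 -> HIT, frames=[4,3,-] (faults so far: 2)
  step 5: ref 4 -> HIT, frames=[4,3,-] (faults so far: 2)
  step 6: ref 1 -> FAULT, frames=[4,3,1] (faults so far: 3)
  step 7: ref 1 -> HIT, frames=[4,3,1] (faults so far: 3)
  step 8: ref 2 -> FAULT, evict 1, frames=[4,3,2] (faults so far: 4)
  step 9: ref 3 -> HIT, frames=[4,3,2] (faults so far: 4)
  Optimal total faults: 4

Answer: 4 5 4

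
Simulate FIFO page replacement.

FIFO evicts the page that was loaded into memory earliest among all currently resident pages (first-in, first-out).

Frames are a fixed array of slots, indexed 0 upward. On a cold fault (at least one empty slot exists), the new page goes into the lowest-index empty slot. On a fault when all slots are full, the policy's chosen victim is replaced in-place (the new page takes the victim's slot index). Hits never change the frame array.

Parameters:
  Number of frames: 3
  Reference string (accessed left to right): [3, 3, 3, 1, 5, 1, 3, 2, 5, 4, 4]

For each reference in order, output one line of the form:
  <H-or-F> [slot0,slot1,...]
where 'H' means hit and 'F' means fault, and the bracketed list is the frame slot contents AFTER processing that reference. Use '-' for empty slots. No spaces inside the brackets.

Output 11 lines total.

F [3,-,-]
H [3,-,-]
H [3,-,-]
F [3,1,-]
F [3,1,5]
H [3,1,5]
H [3,1,5]
F [2,1,5]
H [2,1,5]
F [2,4,5]
H [2,4,5]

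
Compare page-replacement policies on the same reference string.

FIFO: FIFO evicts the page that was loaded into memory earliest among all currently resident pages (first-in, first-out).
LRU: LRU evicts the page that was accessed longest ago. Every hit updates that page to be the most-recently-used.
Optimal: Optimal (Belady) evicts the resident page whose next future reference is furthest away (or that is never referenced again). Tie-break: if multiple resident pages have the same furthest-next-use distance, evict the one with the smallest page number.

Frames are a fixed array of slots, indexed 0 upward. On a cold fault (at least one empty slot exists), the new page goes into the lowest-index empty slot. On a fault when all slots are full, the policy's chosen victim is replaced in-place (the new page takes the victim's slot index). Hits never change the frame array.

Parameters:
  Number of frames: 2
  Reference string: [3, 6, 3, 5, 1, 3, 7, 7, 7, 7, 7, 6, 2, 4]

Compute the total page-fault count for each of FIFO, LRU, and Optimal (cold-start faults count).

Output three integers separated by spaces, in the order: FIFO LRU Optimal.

--- FIFO ---
  step 0: ref 3 -> FAULT, frames=[3,-] (faults so far: 1)
  step 1: ref 6 -> FAULT, frames=[3,6] (faults so far: 2)
  step 2: ref 3 -> HIT, frames=[3,6] (faults so far: 2)
  step 3: ref 5 -> FAULT, evict 3, frames=[5,6] (faults so far: 3)
  step 4: ref 1 -> FAULT, evict 6, frames=[5,1] (faults so far: 4)
  step 5: ref 3 -> FAULT, evict 5, frames=[3,1] (faults so far: 5)
  step 6: ref 7 -> FAULT, evict 1, frames=[3,7] (faults so far: 6)
  step 7: ref 7 -> HIT, frames=[3,7] (faults so far: 6)
  step 8: ref 7 -> HIT, frames=[3,7] (faults so far: 6)
  step 9: ref 7 -> HIT, frames=[3,7] (faults so far: 6)
  step 10: ref 7 -> HIT, frames=[3,7] (faults so far: 6)
  step 11: ref 6 -> FAULT, evict 3, frames=[6,7] (faults so far: 7)
  step 12: ref 2 -> FAULT, evict 7, frames=[6,2] (faults so far: 8)
  step 13: ref 4 -> FAULT, evict 6, frames=[4,2] (faults so far: 9)
  FIFO total faults: 9
--- LRU ---
  step 0: ref 3 -> FAULT, frames=[3,-] (faults so far: 1)
  step 1: ref 6 -> FAULT, frames=[3,6] (faults so far: 2)
  step 2: ref 3 -> HIT, frames=[3,6] (faults so far: 2)
  step 3: ref 5 -> FAULT, evict 6, frames=[3,5] (faults so far: 3)
  step 4: ref 1 -> FAULT, evict 3, frames=[1,5] (faults so far: 4)
  step 5: ref 3 -> FAULT, evict 5, frames=[1,3] (faults so far: 5)
  step 6: ref 7 -> FAULT, evict 1, frames=[7,3] (faults so far: 6)
  step 7: ref 7 -> HIT, frames=[7,3] (faults so far: 6)
  step 8: ref 7 -> HIT, frames=[7,3] (faults so far: 6)
  step 9: ref 7 -> HIT, frames=[7,3] (faults so far: 6)
  step 10: ref 7 -> HIT, frames=[7,3] (faults so far: 6)
  step 11: ref 6 -> FAULT, evict 3, frames=[7,6] (faults so far: 7)
  step 12: ref 2 -> FAULT, evict 7, frames=[2,6] (faults so far: 8)
  step 13: ref 4 -> FAULT, evict 6, frames=[2,4] (faults so far: 9)
  LRU total faults: 9
--- Optimal ---
  step 0: ref 3 -> FAULT, frames=[3,-] (faults so far: 1)
  step 1: ref 6 -> FAULT, frames=[3,6] (faults so far: 2)
  step 2: ref 3 -> HIT, frames=[3,6] (faults so far: 2)
  step 3: ref 5 -> FAULT, evict 6, frames=[3,5] (faults so far: 3)
  step 4: ref 1 -> FAULT, evict 5, frames=[3,1] (faults so far: 4)
  step 5: ref 3 -> HIT, frames=[3,1] (faults so far: 4)
  step 6: ref 7 -> FAULT, evict 1, frames=[3,7] (faults so far: 5)
  step 7: ref 7 -> HIT, frames=[3,7] (faults so far: 5)
  step 8: ref 7 -> HIT, frames=[3,7] (faults so far: 5)
  step 9: ref 7 -> HIT, frames=[3,7] (faults so far: 5)
  step 10: ref 7 -> HIT, frames=[3,7] (faults so far: 5)
  step 11: ref 6 -> FAULT, evict 3, frames=[6,7] (faults so far: 6)
  step 12: ref 2 -> FAULT, evict 6, frames=[2,7] (faults so far: 7)
  step 13: ref 4 -> FAULT, evict 2, frames=[4,7] (faults so far: 8)
  Optimal total faults: 8

Answer: 9 9 8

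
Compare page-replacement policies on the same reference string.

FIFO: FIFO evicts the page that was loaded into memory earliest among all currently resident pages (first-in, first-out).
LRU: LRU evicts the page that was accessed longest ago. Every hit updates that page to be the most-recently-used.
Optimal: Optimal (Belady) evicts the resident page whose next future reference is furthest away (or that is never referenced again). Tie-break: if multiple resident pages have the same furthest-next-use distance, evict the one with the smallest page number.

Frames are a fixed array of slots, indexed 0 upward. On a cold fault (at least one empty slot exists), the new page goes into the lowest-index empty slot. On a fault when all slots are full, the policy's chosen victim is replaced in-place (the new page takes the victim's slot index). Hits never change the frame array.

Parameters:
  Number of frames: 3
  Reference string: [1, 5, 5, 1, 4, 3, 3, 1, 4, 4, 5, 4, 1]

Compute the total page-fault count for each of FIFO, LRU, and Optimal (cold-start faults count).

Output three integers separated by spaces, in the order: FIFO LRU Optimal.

--- FIFO ---
  step 0: ref 1 -> FAULT, frames=[1,-,-] (faults so far: 1)
  step 1: ref 5 -> FAULT, frames=[1,5,-] (faults so far: 2)
  step 2: ref 5 -> HIT, frames=[1,5,-] (faults so far: 2)
  step 3: ref 1 -> HIT, frames=[1,5,-] (faults so far: 2)
  step 4: ref 4 -> FAULT, frames=[1,5,4] (faults so far: 3)
  step 5: ref 3 -> FAULT, evict 1, frames=[3,5,4] (faults so far: 4)
  step 6: ref 3 -> HIT, frames=[3,5,4] (faults so far: 4)
  step 7: ref 1 -> FAULT, evict 5, frames=[3,1,4] (faults so far: 5)
  step 8: ref 4 -> HIT, frames=[3,1,4] (faults so far: 5)
  step 9: ref 4 -> HIT, frames=[3,1,4] (faults so far: 5)
  step 10: ref 5 -> FAULT, evict 4, frames=[3,1,5] (faults so far: 6)
  step 11: ref 4 -> FAULT, evict 3, frames=[4,1,5] (faults so far: 7)
  step 12: ref 1 -> HIT, frames=[4,1,5] (faults so far: 7)
  FIFO total faults: 7
--- LRU ---
  step 0: ref 1 -> FAULT, frames=[1,-,-] (faults so far: 1)
  step 1: ref 5 -> FAULT, frames=[1,5,-] (faults so far: 2)
  step 2: ref 5 -> HIT, frames=[1,5,-] (faults so far: 2)
  step 3: ref 1 -> HIT, frames=[1,5,-] (faults so far: 2)
  step 4: ref 4 -> FAULT, frames=[1,5,4] (faults so far: 3)
  step 5: ref 3 -> FAULT, evict 5, frames=[1,3,4] (faults so far: 4)
  step 6: ref 3 -> HIT, frames=[1,3,4] (faults so far: 4)
  step 7: ref 1 -> HIT, frames=[1,3,4] (faults so far: 4)
  step 8: ref 4 -> HIT, frames=[1,3,4] (faults so far: 4)
  step 9: ref 4 -> HIT, frames=[1,3,4] (faults so far: 4)
  step 10: ref 5 -> FAULT, evict 3, frames=[1,5,4] (faults so far: 5)
  step 11: ref 4 -> HIT, frames=[1,5,4] (faults so far: 5)
  step 12: ref 1 -> HIT, frames=[1,5,4] (faults so far: 5)
  LRU total faults: 5
--- Optimal ---
  step 0: ref 1 -> FAULT, frames=[1,-,-] (faults so far: 1)
  step 1: ref 5 -> FAULT, frames=[1,5,-] (faults so far: 2)
  step 2: ref 5 -> HIT, frames=[1,5,-] (faults so far: 2)
  step 3: ref 1 -> HIT, frames=[1,5,-] (faults so far: 2)
  step 4: ref 4 -> FAULT, frames=[1,5,4] (faults so far: 3)
  step 5: ref 3 -> FAULT, evict 5, frames=[1,3,4] (faults so far: 4)
  step 6: ref 3 -> HIT, frames=[1,3,4] (faults so far: 4)
  step 7: ref 1 -> HIT, frames=[1,3,4] (faults so far: 4)
  step 8: ref 4 -> HIT, frames=[1,3,4] (faults so far: 4)
  step 9: ref 4 -> HIT, frames=[1,3,4] (faults so far: 4)
  step 10: ref 5 -> FAULT, evict 3, frames=[1,5,4] (faults so far: 5)
  step 11: ref 4 -> HIT, frames=[1,5,4] (faults so far: 5)
  step 12: ref 1 -> HIT, frames=[1,5,4] (faults so far: 5)
  Optimal total faults: 5

Answer: 7 5 5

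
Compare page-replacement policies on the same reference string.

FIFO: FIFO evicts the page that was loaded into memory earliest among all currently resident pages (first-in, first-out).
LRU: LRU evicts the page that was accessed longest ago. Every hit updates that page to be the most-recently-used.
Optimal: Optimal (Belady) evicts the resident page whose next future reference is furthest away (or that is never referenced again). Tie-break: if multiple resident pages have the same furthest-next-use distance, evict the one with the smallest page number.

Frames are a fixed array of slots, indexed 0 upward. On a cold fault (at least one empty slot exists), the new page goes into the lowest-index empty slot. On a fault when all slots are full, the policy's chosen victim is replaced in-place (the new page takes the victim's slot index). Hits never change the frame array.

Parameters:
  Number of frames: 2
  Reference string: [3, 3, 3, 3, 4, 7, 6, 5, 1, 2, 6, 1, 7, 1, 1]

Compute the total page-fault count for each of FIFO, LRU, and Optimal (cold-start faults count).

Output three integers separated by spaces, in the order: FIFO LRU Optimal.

Answer: 10 10 9

Derivation:
--- FIFO ---
  step 0: ref 3 -> FAULT, frames=[3,-] (faults so far: 1)
  step 1: ref 3 -> HIT, frames=[3,-] (faults so far: 1)
  step 2: ref 3 -> HIT, frames=[3,-] (faults so far: 1)
  step 3: ref 3 -> HIT, frames=[3,-] (faults so far: 1)
  step 4: ref 4 -> FAULT, frames=[3,4] (faults so far: 2)
  step 5: ref 7 -> FAULT, evict 3, frames=[7,4] (faults so far: 3)
  step 6: ref 6 -> FAULT, evict 4, frames=[7,6] (faults so far: 4)
  step 7: ref 5 -> FAULT, evict 7, frames=[5,6] (faults so far: 5)
  step 8: ref 1 -> FAULT, evict 6, frames=[5,1] (faults so far: 6)
  step 9: ref 2 -> FAULT, evict 5, frames=[2,1] (faults so far: 7)
  step 10: ref 6 -> FAULT, evict 1, frames=[2,6] (faults so far: 8)
  step 11: ref 1 -> FAULT, evict 2, frames=[1,6] (faults so far: 9)
  step 12: ref 7 -> FAULT, evict 6, frames=[1,7] (faults so far: 10)
  step 13: ref 1 -> HIT, frames=[1,7] (faults so far: 10)
  step 14: ref 1 -> HIT, frames=[1,7] (faults so far: 10)
  FIFO total faults: 10
--- LRU ---
  step 0: ref 3 -> FAULT, frames=[3,-] (faults so far: 1)
  step 1: ref 3 -> HIT, frames=[3,-] (faults so far: 1)
  step 2: ref 3 -> HIT, frames=[3,-] (faults so far: 1)
  step 3: ref 3 -> HIT, frames=[3,-] (faults so far: 1)
  step 4: ref 4 -> FAULT, frames=[3,4] (faults so far: 2)
  step 5: ref 7 -> FAULT, evict 3, frames=[7,4] (faults so far: 3)
  step 6: ref 6 -> FAULT, evict 4, frames=[7,6] (faults so far: 4)
  step 7: ref 5 -> FAULT, evict 7, frames=[5,6] (faults so far: 5)
  step 8: ref 1 -> FAULT, evict 6, frames=[5,1] (faults so far: 6)
  step 9: ref 2 -> FAULT, evict 5, frames=[2,1] (faults so far: 7)
  step 10: ref 6 -> FAULT, evict 1, frames=[2,6] (faults so far: 8)
  step 11: ref 1 -> FAULT, evict 2, frames=[1,6] (faults so far: 9)
  step 12: ref 7 -> FAULT, evict 6, frames=[1,7] (faults so far: 10)
  step 13: ref 1 -> HIT, frames=[1,7] (faults so far: 10)
  step 14: ref 1 -> HIT, frames=[1,7] (faults so far: 10)
  LRU total faults: 10
--- Optimal ---
  step 0: ref 3 -> FAULT, frames=[3,-] (faults so far: 1)
  step 1: ref 3 -> HIT, frames=[3,-] (faults so far: 1)
  step 2: ref 3 -> HIT, frames=[3,-] (faults so far: 1)
  step 3: ref 3 -> HIT, frames=[3,-] (faults so far: 1)
  step 4: ref 4 -> FAULT, frames=[3,4] (faults so far: 2)
  step 5: ref 7 -> FAULT, evict 3, frames=[7,4] (faults so far: 3)
  step 6: ref 6 -> FAULT, evict 4, frames=[7,6] (faults so far: 4)
  step 7: ref 5 -> FAULT, evict 7, frames=[5,6] (faults so far: 5)
  step 8: ref 1 -> FAULT, evict 5, frames=[1,6] (faults so far: 6)
  step 9: ref 2 -> FAULT, evict 1, frames=[2,6] (faults so far: 7)
  step 10: ref 6 -> HIT, frames=[2,6] (faults so far: 7)
  step 11: ref 1 -> FAULT, evict 2, frames=[1,6] (faults so far: 8)
  step 12: ref 7 -> FAULT, evict 6, frames=[1,7] (faults so far: 9)
  step 13: ref 1 -> HIT, frames=[1,7] (faults so far: 9)
  step 14: ref 1 -> HIT, frames=[1,7] (faults so far: 9)
  Optimal total faults: 9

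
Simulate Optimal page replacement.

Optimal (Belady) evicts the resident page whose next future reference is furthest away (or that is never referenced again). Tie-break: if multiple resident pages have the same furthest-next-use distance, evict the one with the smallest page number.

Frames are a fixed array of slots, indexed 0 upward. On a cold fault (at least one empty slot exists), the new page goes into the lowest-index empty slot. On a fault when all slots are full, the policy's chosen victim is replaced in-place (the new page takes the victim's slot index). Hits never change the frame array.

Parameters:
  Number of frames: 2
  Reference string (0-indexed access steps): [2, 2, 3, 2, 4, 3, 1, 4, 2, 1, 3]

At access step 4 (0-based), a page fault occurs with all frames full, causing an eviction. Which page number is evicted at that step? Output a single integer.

Answer: 2

Derivation:
Step 0: ref 2 -> FAULT, frames=[2,-]
Step 1: ref 2 -> HIT, frames=[2,-]
Step 2: ref 3 -> FAULT, frames=[2,3]
Step 3: ref 2 -> HIT, frames=[2,3]
Step 4: ref 4 -> FAULT, evict 2, frames=[4,3]
At step 4: evicted page 2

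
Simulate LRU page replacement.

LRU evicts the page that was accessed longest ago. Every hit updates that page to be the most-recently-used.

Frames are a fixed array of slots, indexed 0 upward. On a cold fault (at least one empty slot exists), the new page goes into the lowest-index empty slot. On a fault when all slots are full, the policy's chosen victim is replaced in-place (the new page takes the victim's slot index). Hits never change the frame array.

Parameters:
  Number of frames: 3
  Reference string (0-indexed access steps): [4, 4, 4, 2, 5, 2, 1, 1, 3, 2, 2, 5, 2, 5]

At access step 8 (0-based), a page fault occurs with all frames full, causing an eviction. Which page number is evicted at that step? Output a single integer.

Step 0: ref 4 -> FAULT, frames=[4,-,-]
Step 1: ref 4 -> HIT, frames=[4,-,-]
Step 2: ref 4 -> HIT, frames=[4,-,-]
Step 3: ref 2 -> FAULT, frames=[4,2,-]
Step 4: ref 5 -> FAULT, frames=[4,2,5]
Step 5: ref 2 -> HIT, frames=[4,2,5]
Step 6: ref 1 -> FAULT, evict 4, frames=[1,2,5]
Step 7: ref 1 -> HIT, frames=[1,2,5]
Step 8: ref 3 -> FAULT, evict 5, frames=[1,2,3]
At step 8: evicted page 5

Answer: 5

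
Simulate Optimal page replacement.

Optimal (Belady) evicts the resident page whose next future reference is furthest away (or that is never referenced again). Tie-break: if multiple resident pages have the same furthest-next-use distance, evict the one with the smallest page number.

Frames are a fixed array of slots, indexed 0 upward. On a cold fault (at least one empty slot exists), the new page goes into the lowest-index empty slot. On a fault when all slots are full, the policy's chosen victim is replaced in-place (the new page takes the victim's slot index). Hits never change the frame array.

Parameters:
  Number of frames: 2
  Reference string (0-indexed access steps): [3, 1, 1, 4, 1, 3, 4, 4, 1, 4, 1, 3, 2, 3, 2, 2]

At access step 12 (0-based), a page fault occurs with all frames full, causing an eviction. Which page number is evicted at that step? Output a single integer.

Answer: 4

Derivation:
Step 0: ref 3 -> FAULT, frames=[3,-]
Step 1: ref 1 -> FAULT, frames=[3,1]
Step 2: ref 1 -> HIT, frames=[3,1]
Step 3: ref 4 -> FAULT, evict 3, frames=[4,1]
Step 4: ref 1 -> HIT, frames=[4,1]
Step 5: ref 3 -> FAULT, evict 1, frames=[4,3]
Step 6: ref 4 -> HIT, frames=[4,3]
Step 7: ref 4 -> HIT, frames=[4,3]
Step 8: ref 1 -> FAULT, evict 3, frames=[4,1]
Step 9: ref 4 -> HIT, frames=[4,1]
Step 10: ref 1 -> HIT, frames=[4,1]
Step 11: ref 3 -> FAULT, evict 1, frames=[4,3]
Step 12: ref 2 -> FAULT, evict 4, frames=[2,3]
At step 12: evicted page 4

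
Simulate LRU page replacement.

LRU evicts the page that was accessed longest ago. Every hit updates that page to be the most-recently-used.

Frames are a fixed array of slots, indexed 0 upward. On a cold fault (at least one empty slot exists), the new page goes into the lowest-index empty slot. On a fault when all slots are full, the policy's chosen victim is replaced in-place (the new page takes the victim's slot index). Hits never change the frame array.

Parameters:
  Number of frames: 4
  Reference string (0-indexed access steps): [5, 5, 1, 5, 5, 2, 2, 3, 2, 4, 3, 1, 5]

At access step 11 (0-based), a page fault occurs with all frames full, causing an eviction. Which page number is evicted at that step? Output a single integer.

Answer: 5

Derivation:
Step 0: ref 5 -> FAULT, frames=[5,-,-,-]
Step 1: ref 5 -> HIT, frames=[5,-,-,-]
Step 2: ref 1 -> FAULT, frames=[5,1,-,-]
Step 3: ref 5 -> HIT, frames=[5,1,-,-]
Step 4: ref 5 -> HIT, frames=[5,1,-,-]
Step 5: ref 2 -> FAULT, frames=[5,1,2,-]
Step 6: ref 2 -> HIT, frames=[5,1,2,-]
Step 7: ref 3 -> FAULT, frames=[5,1,2,3]
Step 8: ref 2 -> HIT, frames=[5,1,2,3]
Step 9: ref 4 -> FAULT, evict 1, frames=[5,4,2,3]
Step 10: ref 3 -> HIT, frames=[5,4,2,3]
Step 11: ref 1 -> FAULT, evict 5, frames=[1,4,2,3]
At step 11: evicted page 5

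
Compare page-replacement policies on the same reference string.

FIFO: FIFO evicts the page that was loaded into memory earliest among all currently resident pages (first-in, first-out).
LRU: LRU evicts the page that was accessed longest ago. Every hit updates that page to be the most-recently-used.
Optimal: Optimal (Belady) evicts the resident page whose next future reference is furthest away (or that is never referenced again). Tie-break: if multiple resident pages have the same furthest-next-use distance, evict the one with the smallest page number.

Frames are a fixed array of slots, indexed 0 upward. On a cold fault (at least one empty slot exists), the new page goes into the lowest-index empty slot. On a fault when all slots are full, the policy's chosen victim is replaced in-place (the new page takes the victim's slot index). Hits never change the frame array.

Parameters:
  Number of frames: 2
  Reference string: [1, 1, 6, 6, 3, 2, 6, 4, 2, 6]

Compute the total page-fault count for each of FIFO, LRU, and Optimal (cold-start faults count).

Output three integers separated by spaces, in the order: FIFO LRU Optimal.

Answer: 8 8 6

Derivation:
--- FIFO ---
  step 0: ref 1 -> FAULT, frames=[1,-] (faults so far: 1)
  step 1: ref 1 -> HIT, frames=[1,-] (faults so far: 1)
  step 2: ref 6 -> FAULT, frames=[1,6] (faults so far: 2)
  step 3: ref 6 -> HIT, frames=[1,6] (faults so far: 2)
  step 4: ref 3 -> FAULT, evict 1, frames=[3,6] (faults so far: 3)
  step 5: ref 2 -> FAULT, evict 6, frames=[3,2] (faults so far: 4)
  step 6: ref 6 -> FAULT, evict 3, frames=[6,2] (faults so far: 5)
  step 7: ref 4 -> FAULT, evict 2, frames=[6,4] (faults so far: 6)
  step 8: ref 2 -> FAULT, evict 6, frames=[2,4] (faults so far: 7)
  step 9: ref 6 -> FAULT, evict 4, frames=[2,6] (faults so far: 8)
  FIFO total faults: 8
--- LRU ---
  step 0: ref 1 -> FAULT, frames=[1,-] (faults so far: 1)
  step 1: ref 1 -> HIT, frames=[1,-] (faults so far: 1)
  step 2: ref 6 -> FAULT, frames=[1,6] (faults so far: 2)
  step 3: ref 6 -> HIT, frames=[1,6] (faults so far: 2)
  step 4: ref 3 -> FAULT, evict 1, frames=[3,6] (faults so far: 3)
  step 5: ref 2 -> FAULT, evict 6, frames=[3,2] (faults so far: 4)
  step 6: ref 6 -> FAULT, evict 3, frames=[6,2] (faults so far: 5)
  step 7: ref 4 -> FAULT, evict 2, frames=[6,4] (faults so far: 6)
  step 8: ref 2 -> FAULT, evict 6, frames=[2,4] (faults so far: 7)
  step 9: ref 6 -> FAULT, evict 4, frames=[2,6] (faults so far: 8)
  LRU total faults: 8
--- Optimal ---
  step 0: ref 1 -> FAULT, frames=[1,-] (faults so far: 1)
  step 1: ref 1 -> HIT, frames=[1,-] (faults so far: 1)
  step 2: ref 6 -> FAULT, frames=[1,6] (faults so far: 2)
  step 3: ref 6 -> HIT, frames=[1,6] (faults so far: 2)
  step 4: ref 3 -> FAULT, evict 1, frames=[3,6] (faults so far: 3)
  step 5: ref 2 -> FAULT, evict 3, frames=[2,6] (faults so far: 4)
  step 6: ref 6 -> HIT, frames=[2,6] (faults so far: 4)
  step 7: ref 4 -> FAULT, evict 6, frames=[2,4] (faults so far: 5)
  step 8: ref 2 -> HIT, frames=[2,4] (faults so far: 5)
  step 9: ref 6 -> FAULT, evict 2, frames=[6,4] (faults so far: 6)
  Optimal total faults: 6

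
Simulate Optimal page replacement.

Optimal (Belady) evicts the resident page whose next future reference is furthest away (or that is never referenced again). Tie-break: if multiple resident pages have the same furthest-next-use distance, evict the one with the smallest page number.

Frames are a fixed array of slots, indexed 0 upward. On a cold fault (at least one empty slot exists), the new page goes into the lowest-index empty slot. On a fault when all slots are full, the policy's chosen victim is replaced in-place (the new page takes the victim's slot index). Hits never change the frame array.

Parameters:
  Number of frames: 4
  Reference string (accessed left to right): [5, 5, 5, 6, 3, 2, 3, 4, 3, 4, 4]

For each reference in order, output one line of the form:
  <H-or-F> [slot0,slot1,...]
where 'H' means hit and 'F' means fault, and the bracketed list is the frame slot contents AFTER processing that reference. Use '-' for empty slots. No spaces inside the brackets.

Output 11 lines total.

F [5,-,-,-]
H [5,-,-,-]
H [5,-,-,-]
F [5,6,-,-]
F [5,6,3,-]
F [5,6,3,2]
H [5,6,3,2]
F [5,6,3,4]
H [5,6,3,4]
H [5,6,3,4]
H [5,6,3,4]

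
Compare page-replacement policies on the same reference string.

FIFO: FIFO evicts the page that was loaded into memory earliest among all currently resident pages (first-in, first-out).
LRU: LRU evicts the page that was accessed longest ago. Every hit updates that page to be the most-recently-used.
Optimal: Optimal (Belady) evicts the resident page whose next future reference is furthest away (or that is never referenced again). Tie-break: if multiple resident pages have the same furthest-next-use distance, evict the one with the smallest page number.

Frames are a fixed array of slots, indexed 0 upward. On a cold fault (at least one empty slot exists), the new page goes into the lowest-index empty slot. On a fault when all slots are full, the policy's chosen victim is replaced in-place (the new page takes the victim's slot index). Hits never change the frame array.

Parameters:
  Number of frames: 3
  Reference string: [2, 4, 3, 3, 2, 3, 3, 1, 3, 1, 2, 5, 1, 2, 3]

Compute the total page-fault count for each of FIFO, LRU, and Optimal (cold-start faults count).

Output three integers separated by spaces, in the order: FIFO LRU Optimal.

--- FIFO ---
  step 0: ref 2 -> FAULT, frames=[2,-,-] (faults so far: 1)
  step 1: ref 4 -> FAULT, frames=[2,4,-] (faults so far: 2)
  step 2: ref 3 -> FAULT, frames=[2,4,3] (faults so far: 3)
  step 3: ref 3 -> HIT, frames=[2,4,3] (faults so far: 3)
  step 4: ref 2 -> HIT, frames=[2,4,3] (faults so far: 3)
  step 5: ref 3 -> HIT, frames=[2,4,3] (faults so far: 3)
  step 6: ref 3 -> HIT, frames=[2,4,3] (faults so far: 3)
  step 7: ref 1 -> FAULT, evict 2, frames=[1,4,3] (faults so far: 4)
  step 8: ref 3 -> HIT, frames=[1,4,3] (faults so far: 4)
  step 9: ref 1 -> HIT, frames=[1,4,3] (faults so far: 4)
  step 10: ref 2 -> FAULT, evict 4, frames=[1,2,3] (faults so far: 5)
  step 11: ref 5 -> FAULT, evict 3, frames=[1,2,5] (faults so far: 6)
  step 12: ref 1 -> HIT, frames=[1,2,5] (faults so far: 6)
  step 13: ref 2 -> HIT, frames=[1,2,5] (faults so far: 6)
  step 14: ref 3 -> FAULT, evict 1, frames=[3,2,5] (faults so far: 7)
  FIFO total faults: 7
--- LRU ---
  step 0: ref 2 -> FAULT, frames=[2,-,-] (faults so far: 1)
  step 1: ref 4 -> FAULT, frames=[2,4,-] (faults so far: 2)
  step 2: ref 3 -> FAULT, frames=[2,4,3] (faults so far: 3)
  step 3: ref 3 -> HIT, frames=[2,4,3] (faults so far: 3)
  step 4: ref 2 -> HIT, frames=[2,4,3] (faults so far: 3)
  step 5: ref 3 -> HIT, frames=[2,4,3] (faults so far: 3)
  step 6: ref 3 -> HIT, frames=[2,4,3] (faults so far: 3)
  step 7: ref 1 -> FAULT, evict 4, frames=[2,1,3] (faults so far: 4)
  step 8: ref 3 -> HIT, frames=[2,1,3] (faults so far: 4)
  step 9: ref 1 -> HIT, frames=[2,1,3] (faults so far: 4)
  step 10: ref 2 -> HIT, frames=[2,1,3] (faults so far: 4)
  step 11: ref 5 -> FAULT, evict 3, frames=[2,1,5] (faults so far: 5)
  step 12: ref 1 -> HIT, frames=[2,1,5] (faults so far: 5)
  step 13: ref 2 -> HIT, frames=[2,1,5] (faults so far: 5)
  step 14: ref 3 -> FAULT, evict 5, frames=[2,1,3] (faults so far: 6)
  LRU total faults: 6
--- Optimal ---
  step 0: ref 2 -> FAULT, frames=[2,-,-] (faults so far: 1)
  step 1: ref 4 -> FAULT, frames=[2,4,-] (faults so far: 2)
  step 2: ref 3 -> FAULT, frames=[2,4,3] (faults so far: 3)
  step 3: ref 3 -> HIT, frames=[2,4,3] (faults so far: 3)
  step 4: ref 2 -> HIT, frames=[2,4,3] (faults so far: 3)
  step 5: ref 3 -> HIT, frames=[2,4,3] (faults so far: 3)
  step 6: ref 3 -> HIT, frames=[2,4,3] (faults so far: 3)
  step 7: ref 1 -> FAULT, evict 4, frames=[2,1,3] (faults so far: 4)
  step 8: ref 3 -> HIT, frames=[2,1,3] (faults so far: 4)
  step 9: ref 1 -> HIT, frames=[2,1,3] (faults so far: 4)
  step 10: ref 2 -> HIT, frames=[2,1,3] (faults so far: 4)
  step 11: ref 5 -> FAULT, evict 3, frames=[2,1,5] (faults so far: 5)
  step 12: ref 1 -> HIT, frames=[2,1,5] (faults so far: 5)
  step 13: ref 2 -> HIT, frames=[2,1,5] (faults so far: 5)
  step 14: ref 3 -> FAULT, evict 1, frames=[2,3,5] (faults so far: 6)
  Optimal total faults: 6

Answer: 7 6 6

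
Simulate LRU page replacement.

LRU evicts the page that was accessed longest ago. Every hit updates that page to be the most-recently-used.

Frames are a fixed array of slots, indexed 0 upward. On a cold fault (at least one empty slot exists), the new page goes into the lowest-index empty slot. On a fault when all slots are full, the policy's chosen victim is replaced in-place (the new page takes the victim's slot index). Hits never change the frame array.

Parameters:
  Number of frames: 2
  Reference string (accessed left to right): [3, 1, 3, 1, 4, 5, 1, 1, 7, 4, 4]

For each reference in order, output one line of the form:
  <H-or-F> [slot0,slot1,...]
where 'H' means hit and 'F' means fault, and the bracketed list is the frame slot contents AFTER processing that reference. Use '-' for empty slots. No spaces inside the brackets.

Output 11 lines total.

F [3,-]
F [3,1]
H [3,1]
H [3,1]
F [4,1]
F [4,5]
F [1,5]
H [1,5]
F [1,7]
F [4,7]
H [4,7]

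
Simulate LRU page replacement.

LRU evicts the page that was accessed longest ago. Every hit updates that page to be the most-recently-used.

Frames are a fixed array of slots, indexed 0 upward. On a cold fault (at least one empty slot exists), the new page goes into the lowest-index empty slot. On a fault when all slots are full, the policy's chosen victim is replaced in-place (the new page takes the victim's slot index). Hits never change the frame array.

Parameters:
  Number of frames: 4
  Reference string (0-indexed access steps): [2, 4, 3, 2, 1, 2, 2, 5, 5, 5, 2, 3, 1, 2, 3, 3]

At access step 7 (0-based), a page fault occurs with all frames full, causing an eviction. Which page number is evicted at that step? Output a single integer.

Answer: 4

Derivation:
Step 0: ref 2 -> FAULT, frames=[2,-,-,-]
Step 1: ref 4 -> FAULT, frames=[2,4,-,-]
Step 2: ref 3 -> FAULT, frames=[2,4,3,-]
Step 3: ref 2 -> HIT, frames=[2,4,3,-]
Step 4: ref 1 -> FAULT, frames=[2,4,3,1]
Step 5: ref 2 -> HIT, frames=[2,4,3,1]
Step 6: ref 2 -> HIT, frames=[2,4,3,1]
Step 7: ref 5 -> FAULT, evict 4, frames=[2,5,3,1]
At step 7: evicted page 4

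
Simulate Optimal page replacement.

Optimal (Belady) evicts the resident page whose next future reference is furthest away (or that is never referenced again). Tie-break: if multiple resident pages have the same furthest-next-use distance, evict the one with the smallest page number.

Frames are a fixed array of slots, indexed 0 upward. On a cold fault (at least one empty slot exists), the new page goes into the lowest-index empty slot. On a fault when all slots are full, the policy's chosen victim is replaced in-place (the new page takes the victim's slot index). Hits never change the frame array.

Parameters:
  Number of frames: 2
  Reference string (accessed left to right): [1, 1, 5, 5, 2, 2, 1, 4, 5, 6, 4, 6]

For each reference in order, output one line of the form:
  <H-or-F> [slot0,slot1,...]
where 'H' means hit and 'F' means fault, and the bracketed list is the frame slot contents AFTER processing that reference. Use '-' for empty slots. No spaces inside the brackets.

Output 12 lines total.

F [1,-]
H [1,-]
F [1,5]
H [1,5]
F [1,2]
H [1,2]
H [1,2]
F [4,2]
F [4,5]
F [4,6]
H [4,6]
H [4,6]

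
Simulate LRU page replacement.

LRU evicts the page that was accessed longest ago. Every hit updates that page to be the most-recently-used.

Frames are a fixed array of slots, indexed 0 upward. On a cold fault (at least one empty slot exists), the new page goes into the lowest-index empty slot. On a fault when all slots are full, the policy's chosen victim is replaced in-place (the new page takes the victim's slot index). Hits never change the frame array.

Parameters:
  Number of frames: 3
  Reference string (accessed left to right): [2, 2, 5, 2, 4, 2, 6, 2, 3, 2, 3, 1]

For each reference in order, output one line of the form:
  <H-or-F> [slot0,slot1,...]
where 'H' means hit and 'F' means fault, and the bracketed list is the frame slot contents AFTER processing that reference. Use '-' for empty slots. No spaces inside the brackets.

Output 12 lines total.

F [2,-,-]
H [2,-,-]
F [2,5,-]
H [2,5,-]
F [2,5,4]
H [2,5,4]
F [2,6,4]
H [2,6,4]
F [2,6,3]
H [2,6,3]
H [2,6,3]
F [2,1,3]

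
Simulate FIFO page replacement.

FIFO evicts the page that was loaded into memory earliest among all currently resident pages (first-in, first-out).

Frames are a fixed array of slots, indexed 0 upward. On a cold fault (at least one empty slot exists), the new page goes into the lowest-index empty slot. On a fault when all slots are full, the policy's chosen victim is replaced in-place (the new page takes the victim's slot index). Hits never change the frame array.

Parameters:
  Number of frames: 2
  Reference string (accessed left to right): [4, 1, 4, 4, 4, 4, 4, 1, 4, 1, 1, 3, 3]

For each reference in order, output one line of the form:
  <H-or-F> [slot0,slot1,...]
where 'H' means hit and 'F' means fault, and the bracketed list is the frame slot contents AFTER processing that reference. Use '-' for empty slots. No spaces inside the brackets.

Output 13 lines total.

F [4,-]
F [4,1]
H [4,1]
H [4,1]
H [4,1]
H [4,1]
H [4,1]
H [4,1]
H [4,1]
H [4,1]
H [4,1]
F [3,1]
H [3,1]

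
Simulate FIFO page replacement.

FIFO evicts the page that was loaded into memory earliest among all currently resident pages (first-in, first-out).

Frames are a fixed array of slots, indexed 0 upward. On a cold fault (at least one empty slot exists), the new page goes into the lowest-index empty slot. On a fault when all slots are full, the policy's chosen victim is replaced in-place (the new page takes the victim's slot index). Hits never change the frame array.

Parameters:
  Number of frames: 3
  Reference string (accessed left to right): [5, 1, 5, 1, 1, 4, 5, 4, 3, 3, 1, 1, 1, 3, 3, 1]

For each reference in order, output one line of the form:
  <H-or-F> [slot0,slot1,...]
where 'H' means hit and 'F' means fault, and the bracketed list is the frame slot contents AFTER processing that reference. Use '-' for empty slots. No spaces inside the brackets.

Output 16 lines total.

F [5,-,-]
F [5,1,-]
H [5,1,-]
H [5,1,-]
H [5,1,-]
F [5,1,4]
H [5,1,4]
H [5,1,4]
F [3,1,4]
H [3,1,4]
H [3,1,4]
H [3,1,4]
H [3,1,4]
H [3,1,4]
H [3,1,4]
H [3,1,4]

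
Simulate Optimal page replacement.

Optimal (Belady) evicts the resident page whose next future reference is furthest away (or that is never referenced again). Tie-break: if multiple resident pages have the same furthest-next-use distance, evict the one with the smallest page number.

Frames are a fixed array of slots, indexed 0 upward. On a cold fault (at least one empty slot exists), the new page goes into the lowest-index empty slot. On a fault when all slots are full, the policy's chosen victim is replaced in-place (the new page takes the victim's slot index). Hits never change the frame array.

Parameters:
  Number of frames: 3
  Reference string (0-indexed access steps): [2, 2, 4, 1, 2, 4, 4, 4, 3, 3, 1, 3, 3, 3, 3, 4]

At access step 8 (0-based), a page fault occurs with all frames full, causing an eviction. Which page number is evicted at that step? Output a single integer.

Step 0: ref 2 -> FAULT, frames=[2,-,-]
Step 1: ref 2 -> HIT, frames=[2,-,-]
Step 2: ref 4 -> FAULT, frames=[2,4,-]
Step 3: ref 1 -> FAULT, frames=[2,4,1]
Step 4: ref 2 -> HIT, frames=[2,4,1]
Step 5: ref 4 -> HIT, frames=[2,4,1]
Step 6: ref 4 -> HIT, frames=[2,4,1]
Step 7: ref 4 -> HIT, frames=[2,4,1]
Step 8: ref 3 -> FAULT, evict 2, frames=[3,4,1]
At step 8: evicted page 2

Answer: 2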